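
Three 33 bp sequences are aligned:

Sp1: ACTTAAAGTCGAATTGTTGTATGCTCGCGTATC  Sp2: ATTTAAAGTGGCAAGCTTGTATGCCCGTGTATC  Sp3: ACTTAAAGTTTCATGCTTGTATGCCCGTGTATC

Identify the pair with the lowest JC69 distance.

Sp1–Sp2: 8/33 differ, p = 0.242, d = 0.293.
Sp1–Sp3: 7/33 differ, p = 0.212, d = 0.249.
Sp2–Sp3: 4/33 differ, p = 0.121, d = 0.132.
The smallest distance is between Sp2 and Sp3.

Sp2 and Sp3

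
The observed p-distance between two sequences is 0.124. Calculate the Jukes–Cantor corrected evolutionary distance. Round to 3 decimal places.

d = −(3/4) ln(1 − 4p/3) = −0.75 ln(1 − 0.165333) = −0.75 ln(0.834667)
  = −0.75 × (-0.180722) = 0.135542 substitutions/site.

0.136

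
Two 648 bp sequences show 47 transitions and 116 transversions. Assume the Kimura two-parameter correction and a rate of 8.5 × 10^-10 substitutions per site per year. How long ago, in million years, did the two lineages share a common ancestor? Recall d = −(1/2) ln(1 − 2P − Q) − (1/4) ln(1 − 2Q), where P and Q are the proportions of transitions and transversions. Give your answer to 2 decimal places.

P = 47/648 ≈ 0.072531 and Q = 116/648 ≈ 0.179012.
Under the Kimura two-parameter model, d = −½ ln(1 − 2P − Q) − ¼ ln(1 − 2Q).
1 − 2P − Q = 0.675926, giving −½ ln(0.675926) = 0.195836.
1 − 2Q = 0.641976, giving −¼ ln(0.641976) = 0.110801.
d = 0.195836 + 0.110801 = 0.306637.
Under a molecular clock d = 2μt, so t = d/(2μ) = 0.306637 / (2 × 8.5 × 10^-10) = 180.37 million years.

180.37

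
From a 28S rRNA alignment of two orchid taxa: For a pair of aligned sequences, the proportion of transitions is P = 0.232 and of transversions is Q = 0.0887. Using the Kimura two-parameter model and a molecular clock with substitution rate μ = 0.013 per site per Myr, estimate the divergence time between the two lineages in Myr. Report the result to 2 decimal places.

Under the Kimura two-parameter model, d = −½ ln(1 − 2P − Q) − ¼ ln(1 − 2Q).
1 − 2P − Q = 0.4473, giving −½ ln(0.4473) = 0.402263.
1 − 2Q = 0.8226, giving −¼ ln(0.8226) = 0.048821.
d = 0.402263 + 0.048821 = 0.451084.
Under a molecular clock d = 2μt, so t = d/(2μ) = 0.451084 / (2 × 0.013) = 17.35 Myr.

17.35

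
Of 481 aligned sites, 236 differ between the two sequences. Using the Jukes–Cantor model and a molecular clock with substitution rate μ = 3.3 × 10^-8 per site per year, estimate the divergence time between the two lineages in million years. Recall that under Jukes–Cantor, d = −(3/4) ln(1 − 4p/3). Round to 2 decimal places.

12.07

p = 236/481 ≈ 0.490644.
d = −(3/4) ln(1 − 4p/3) = −0.75 ln(1 − 0.654192) = −0.75 ln(0.345808)
  = −0.75 × (-1.061872) = 0.796404 substitutions/site.
Under a molecular clock d = 2μt, so t = d/(2μ) = 0.796404 / (2 × 3.3 × 10^-8) = 12.07 million years.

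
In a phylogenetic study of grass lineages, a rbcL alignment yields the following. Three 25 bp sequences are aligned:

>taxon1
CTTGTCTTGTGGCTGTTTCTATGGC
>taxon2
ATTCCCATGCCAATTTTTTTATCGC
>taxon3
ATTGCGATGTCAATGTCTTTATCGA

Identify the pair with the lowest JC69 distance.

taxon1–taxon2: 11/25 differ, p = 0.440, d = 0.663.
taxon1–taxon3: 11/25 differ, p = 0.440, d = 0.663.
taxon2–taxon3: 6/25 differ, p = 0.240, d = 0.289.
The smallest distance is between taxon2 and taxon3.

taxon2 and taxon3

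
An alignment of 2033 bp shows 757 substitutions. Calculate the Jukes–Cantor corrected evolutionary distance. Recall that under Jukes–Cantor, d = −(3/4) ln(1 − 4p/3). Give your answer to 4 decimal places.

0.5146

p = 757/2033 ≈ 0.372356.
d = −(3/4) ln(1 − 4p/3) = −0.75 ln(1 − 0.496475) = −0.75 ln(0.503525)
  = −0.75 × (-0.686122) = 0.514592 substitutions/site.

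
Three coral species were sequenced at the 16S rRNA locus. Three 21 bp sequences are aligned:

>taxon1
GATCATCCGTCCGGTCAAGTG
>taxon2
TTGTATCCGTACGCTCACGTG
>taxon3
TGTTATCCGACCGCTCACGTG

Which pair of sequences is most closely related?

taxon2 and taxon3

taxon1–taxon2: 7/21 differ, p = 0.333, d = 0.441.
taxon1–taxon3: 6/21 differ, p = 0.286, d = 0.360.
taxon2–taxon3: 4/21 differ, p = 0.190, d = 0.220.
The smallest distance is between taxon2 and taxon3.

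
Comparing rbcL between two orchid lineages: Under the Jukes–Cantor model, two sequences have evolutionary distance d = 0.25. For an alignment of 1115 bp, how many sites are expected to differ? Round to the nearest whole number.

Invert JC69: p = (3/4)(1 − e^(−4d/3)) = 0.75 × (1 − e^(-0.333333)) = 0.75 × (1 − 0.716532) = 0.212601.
Expected differing sites = pL ≈ 0.212601 × 1115 = 237.050115 ≈ 237.

237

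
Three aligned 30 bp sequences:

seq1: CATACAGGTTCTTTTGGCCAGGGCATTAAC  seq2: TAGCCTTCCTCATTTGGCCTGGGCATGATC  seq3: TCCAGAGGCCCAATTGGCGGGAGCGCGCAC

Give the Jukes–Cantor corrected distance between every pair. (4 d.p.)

seq1–seq2: 11/30 sites differ → p ≈ 0.366667, d = −0.75 ln(1 − 0.488889) = 0.503376 ≈ 0.5034.
seq1–seq3: 15/30 sites differ → p = 0.5, d = −0.75 ln(1 − 0.666667) = 0.823960 ≈ 0.8240.
seq2–seq3: 16/30 sites differ → p ≈ 0.533333, d = −0.75 ln(1 − 0.711111) = 0.931285 ≈ 0.9313.

d(seq1,seq2) = 0.5034, d(seq1,seq3) = 0.8240, d(seq2,seq3) = 0.9313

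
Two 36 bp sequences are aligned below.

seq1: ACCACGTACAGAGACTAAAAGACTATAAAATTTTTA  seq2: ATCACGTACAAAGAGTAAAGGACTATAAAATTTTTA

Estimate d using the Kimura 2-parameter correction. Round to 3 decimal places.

Of 36 sites, 3 differences are transitions and 1 are transversions, so P = 3/36 ≈ 0.083333 and Q = 1/36 ≈ 0.027778.
Under the Kimura two-parameter model, d = −½ ln(1 − 2P − Q) − ¼ ln(1 − 2Q).
1 − 2P − Q = 0.805556, giving −½ ln(0.805556) = 0.108111.
1 − 2Q = 0.944444, giving −¼ ln(0.944444) = 0.014290.
d = 0.108111 + 0.014290 = 0.122401.

0.122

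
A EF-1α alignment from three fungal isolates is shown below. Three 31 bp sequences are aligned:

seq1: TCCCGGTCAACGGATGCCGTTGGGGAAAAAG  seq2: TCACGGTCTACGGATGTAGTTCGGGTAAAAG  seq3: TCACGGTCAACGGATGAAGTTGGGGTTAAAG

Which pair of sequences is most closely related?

seq1–seq2: 6/31 differ, p = 0.194, d = 0.224.
seq1–seq3: 5/31 differ, p = 0.161, d = 0.182.
seq2–seq3: 4/31 differ, p = 0.129, d = 0.142.
The smallest distance is between seq2 and seq3.

seq2 and seq3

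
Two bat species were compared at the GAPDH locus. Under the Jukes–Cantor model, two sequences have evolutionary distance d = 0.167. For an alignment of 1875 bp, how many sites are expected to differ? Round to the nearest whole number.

Invert JC69: p = (3/4)(1 − e^(−4d/3)) = 0.75 × (1 − e^(-0.222667)) = 0.75 × (1 − 0.800381) = 0.149714.
Expected differing sites = pL ≈ 0.149714 × 1875 = 280.71375 ≈ 281.

281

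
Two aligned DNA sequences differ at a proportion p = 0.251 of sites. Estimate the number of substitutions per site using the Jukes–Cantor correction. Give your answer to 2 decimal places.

0.31

d = −(3/4) ln(1 − 4p/3) = −0.75 ln(1 − 0.334667) = −0.75 ln(0.665333)
  = −0.75 × (-0.407468) = 0.305601 substitutions/site.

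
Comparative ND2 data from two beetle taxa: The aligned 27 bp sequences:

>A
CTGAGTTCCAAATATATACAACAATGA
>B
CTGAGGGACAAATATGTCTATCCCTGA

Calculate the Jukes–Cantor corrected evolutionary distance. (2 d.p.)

The sequences differ at 9 of 27 sites (6, 7, 8, 16, 18, 19, 21, 23, 24), so p = 9/27 ≈ 0.333333.
d = −(3/4) ln(1 − 4p/3) = −0.75 ln(1 − 0.444444) = −0.75 ln(0.555556)
  = −0.75 × (-0.587786) = 0.440840 substitutions/site.

0.44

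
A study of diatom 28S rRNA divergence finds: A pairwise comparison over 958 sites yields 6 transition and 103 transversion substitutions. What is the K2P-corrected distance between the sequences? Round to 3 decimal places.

0.124

P = 6/958 ≈ 0.006263 and Q = 103/958 ≈ 0.107516.
Under the Kimura two-parameter model, d = −½ ln(1 − 2P − Q) − ¼ ln(1 − 2Q).
1 − 2P − Q = 0.879958, giving −½ ln(0.879958) = 0.063941.
1 − 2Q = 0.784968, giving −¼ ln(0.784968) = 0.060528.
d = 0.063941 + 0.060528 = 0.124469.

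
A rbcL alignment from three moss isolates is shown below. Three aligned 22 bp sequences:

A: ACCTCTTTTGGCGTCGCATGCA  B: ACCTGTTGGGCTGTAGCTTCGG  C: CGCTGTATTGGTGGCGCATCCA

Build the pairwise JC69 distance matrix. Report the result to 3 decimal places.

d(A,B) = 0.699, d(A,C) = 0.414, d(B,C) = 0.824

A–B: 10/22 sites differ → p ≈ 0.454545, d = −0.75 ln(1 − 0.60606) = 0.698667 ≈ 0.699.
A–C: 7/22 sites differ → p ≈ 0.318182, d = −0.75 ln(1 − 0.424243) = 0.414052 ≈ 0.414.
B–C: 11/22 sites differ → p = 0.5, d = −0.75 ln(1 − 0.666667) = 0.823960 ≈ 0.824.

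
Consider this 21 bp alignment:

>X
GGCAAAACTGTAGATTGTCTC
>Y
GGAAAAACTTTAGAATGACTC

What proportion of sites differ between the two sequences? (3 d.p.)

0.190

The sequences differ at 4 of 21 positions (sites 3, 10, 15, 18).
p = 4/21 = 0.190476… ≈ 0.190 (to 3 d.p.).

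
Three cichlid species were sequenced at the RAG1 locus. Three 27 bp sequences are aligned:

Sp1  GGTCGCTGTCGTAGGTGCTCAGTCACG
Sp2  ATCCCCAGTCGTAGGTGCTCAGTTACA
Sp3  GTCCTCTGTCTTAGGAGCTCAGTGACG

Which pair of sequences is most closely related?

Sp1 and Sp3

Sp1–Sp2: 7/27 differ, p = 0.259, d = 0.318.
Sp1–Sp3: 6/27 differ, p = 0.222, d = 0.264.
Sp2–Sp3: 7/27 differ, p = 0.259, d = 0.318.
The smallest distance is between Sp1 and Sp3.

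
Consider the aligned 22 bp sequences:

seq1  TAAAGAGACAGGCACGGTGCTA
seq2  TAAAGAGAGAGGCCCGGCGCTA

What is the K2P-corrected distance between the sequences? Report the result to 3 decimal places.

Of 22 sites, 1 differences are transitions and 2 are transversions, so P = 1/22 ≈ 0.045455 and Q = 2/22 ≈ 0.090909.
Under the Kimura two-parameter model, d = −½ ln(1 − 2P − Q) − ¼ ln(1 − 2Q).
1 − 2P − Q = 0.818181, giving −½ ln(0.818181) = 0.100336.
1 − 2Q = 0.818182, giving −¼ ln(0.818182) = 0.050168.
d = 0.100336 + 0.050168 = 0.150504.

0.151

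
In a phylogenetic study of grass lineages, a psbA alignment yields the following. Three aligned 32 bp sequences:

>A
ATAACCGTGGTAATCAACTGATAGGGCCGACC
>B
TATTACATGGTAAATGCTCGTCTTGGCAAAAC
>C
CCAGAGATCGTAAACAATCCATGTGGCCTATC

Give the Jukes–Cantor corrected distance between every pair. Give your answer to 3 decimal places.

A–B: 19/32 sites differ → p = 0.59375, d = −0.75 ln(1 − 0.791667) = 1.176463 ≈ 1.176.
A–C: 15/32 sites differ → p = 0.46875, d = −0.75 ln(1 − 0.625) = 0.735622 ≈ 0.736.
B–C: 16/32 sites differ → p = 0.5, d = −0.75 ln(1 − 0.666667) = 0.823960 ≈ 0.824.

d(A,B) = 1.176, d(A,C) = 0.736, d(B,C) = 0.824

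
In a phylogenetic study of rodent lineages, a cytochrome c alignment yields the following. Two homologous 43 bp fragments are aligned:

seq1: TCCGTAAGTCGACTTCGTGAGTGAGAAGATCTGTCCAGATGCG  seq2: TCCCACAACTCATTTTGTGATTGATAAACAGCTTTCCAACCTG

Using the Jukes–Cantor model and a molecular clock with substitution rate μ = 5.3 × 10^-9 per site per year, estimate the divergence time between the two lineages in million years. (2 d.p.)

The sequences differ at 23 of 43 sites, so p = 23/43 ≈ 0.534884.
d = −(3/4) ln(1 − 4p/3) = −0.75 ln(1 − 0.713179) = −0.75 ln(0.286821)
  = −0.75 × (-1.248897) = 0.936673 substitutions/site.
Under a molecular clock d = 2μt, so t = d/(2μ) = 0.936673 / (2 × 5.3 × 10^-9) = 88.37 million years.

88.37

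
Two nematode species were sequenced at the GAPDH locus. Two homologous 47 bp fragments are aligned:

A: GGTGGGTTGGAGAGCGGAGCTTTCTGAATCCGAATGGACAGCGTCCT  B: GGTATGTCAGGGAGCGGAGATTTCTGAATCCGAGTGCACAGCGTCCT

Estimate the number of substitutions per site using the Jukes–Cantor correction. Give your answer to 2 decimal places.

The sequences differ at 8 of 47 sites (4, 5, 8, 9, 11, 20, 34, 37), so p = 8/47 ≈ 0.170213.
d = −(3/4) ln(1 − 4p/3) = −0.75 ln(1 − 0.226951) = −0.75 ln(0.773049)
  = −0.75 × (-0.257413) = 0.193060 substitutions/site.

0.19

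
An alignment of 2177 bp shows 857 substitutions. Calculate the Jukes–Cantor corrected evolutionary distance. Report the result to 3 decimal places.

p = 857/2177 ≈ 0.393661.
d = −(3/4) ln(1 − 4p/3) = −0.75 ln(1 − 0.524881) = −0.75 ln(0.475119)
  = −0.75 × (-0.744190) = 0.558143 substitutions/site.

0.558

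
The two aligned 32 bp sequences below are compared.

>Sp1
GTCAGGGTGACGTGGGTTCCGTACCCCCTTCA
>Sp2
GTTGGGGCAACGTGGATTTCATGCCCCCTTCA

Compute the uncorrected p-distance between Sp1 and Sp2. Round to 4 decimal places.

The sequences differ at 8 of 32 positions (sites 3, 4, 8, 9, 16, 19, 21, 23).
p = 8/32 = 0.2500.

0.2500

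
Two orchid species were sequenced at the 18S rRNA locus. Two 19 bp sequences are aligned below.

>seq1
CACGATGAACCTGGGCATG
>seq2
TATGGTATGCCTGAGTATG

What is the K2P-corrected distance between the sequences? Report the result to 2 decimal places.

0.81

Of 19 sites, 7 differences are transitions and 1 are transversions, so P = 7/19 ≈ 0.368421 and Q = 1/19 ≈ 0.052632.
Under the Kimura two-parameter model, d = −½ ln(1 − 2P − Q) − ¼ ln(1 − 2Q).
1 − 2P − Q = 0.210526, giving −½ ln(0.210526) = 0.779073.
1 − 2Q = 0.894736, giving −¼ ln(0.894736) = 0.027807.
d = 0.779073 + 0.027807 = 0.806880.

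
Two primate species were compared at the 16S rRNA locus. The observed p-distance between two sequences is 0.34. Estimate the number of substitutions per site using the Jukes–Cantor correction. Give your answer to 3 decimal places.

0.453

d = −(3/4) ln(1 − 4p/3) = −0.75 ln(1 − 0.453333) = −0.75 ln(0.546667)
  = −0.75 × (-0.603915) = 0.452936 substitutions/site.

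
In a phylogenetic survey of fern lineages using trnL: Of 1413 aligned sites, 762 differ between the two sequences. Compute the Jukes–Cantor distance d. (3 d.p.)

0.952

p = 762/1413 ≈ 0.539278.
d = −(3/4) ln(1 − 4p/3) = −0.75 ln(1 − 0.719037) = −0.75 ln(0.280963)
  = −0.75 × (-1.269532) = 0.952149 substitutions/site.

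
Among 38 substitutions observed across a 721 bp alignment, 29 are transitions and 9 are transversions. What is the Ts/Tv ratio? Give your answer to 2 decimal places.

R = 29/9 = 3.222222… ≈ 3.22 (to 2 d.p.).

3.22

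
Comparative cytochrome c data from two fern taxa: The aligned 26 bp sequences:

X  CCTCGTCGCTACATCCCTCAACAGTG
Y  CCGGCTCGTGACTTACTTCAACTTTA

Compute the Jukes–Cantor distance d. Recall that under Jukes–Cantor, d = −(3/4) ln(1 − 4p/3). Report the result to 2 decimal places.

The sequences differ at 11 of 26 sites, so p = 11/26 ≈ 0.423077.
d = −(3/4) ln(1 − 4p/3) = −0.75 ln(1 − 0.564103) = −0.75 ln(0.435897)
  = −0.75 × (-0.830349) = 0.622762 substitutions/site.

0.62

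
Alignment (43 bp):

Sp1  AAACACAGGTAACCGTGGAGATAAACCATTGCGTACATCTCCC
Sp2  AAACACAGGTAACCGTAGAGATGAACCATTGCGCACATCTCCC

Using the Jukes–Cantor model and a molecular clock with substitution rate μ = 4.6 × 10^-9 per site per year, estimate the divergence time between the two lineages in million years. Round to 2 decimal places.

7.96

The sequences differ at 3 of 43 sites (17, 23, 34), so p = 3/43 ≈ 0.069767.
d = −(3/4) ln(1 − 4p/3) = −0.75 ln(1 − 0.093023) = −0.75 ln(0.906977)
  = −0.75 × (-0.097638) = 0.073229 substitutions/site.
Under a molecular clock d = 2μt, so t = d/(2μ) = 0.073229 / (2 × 4.6 × 10^-9) = 7.96 million years.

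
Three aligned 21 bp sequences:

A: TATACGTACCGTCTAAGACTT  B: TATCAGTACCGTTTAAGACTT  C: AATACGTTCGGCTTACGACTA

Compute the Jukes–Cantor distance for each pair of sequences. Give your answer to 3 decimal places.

d(A,B) = 0.158, d(A,C) = 0.441, d(B,C) = 0.532

A–B: 3/21 sites differ → p ≈ 0.142857, d = −0.75 ln(1 − 0.190476) = 0.158482 ≈ 0.158.
A–C: 7/21 sites differ → p ≈ 0.333333, d = −0.75 ln(1 − 0.444444) = 0.440839 ≈ 0.441.
B–C: 8/21 sites differ → p ≈ 0.380952, d = −0.75 ln(1 − 0.507936) = 0.531860 ≈ 0.532.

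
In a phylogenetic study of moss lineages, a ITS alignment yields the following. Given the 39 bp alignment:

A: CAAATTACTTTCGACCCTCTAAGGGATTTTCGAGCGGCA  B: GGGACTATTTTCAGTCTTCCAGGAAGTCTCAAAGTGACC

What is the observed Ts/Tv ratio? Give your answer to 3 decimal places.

Transitions are A↔G and C↔T; transversions are all other mismatches.
Transitions: 18. Transversions: 3.
R = 18/3 = 6.000.

6.000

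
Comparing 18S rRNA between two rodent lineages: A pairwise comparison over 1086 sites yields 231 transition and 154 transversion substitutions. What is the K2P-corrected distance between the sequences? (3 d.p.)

0.502

P = 231/1086 ≈ 0.212707 and Q = 154/1086 ≈ 0.141805.
Under the Kimura two-parameter model, d = −½ ln(1 − 2P − Q) − ¼ ln(1 − 2Q).
1 − 2P − Q = 0.432781, giving −½ ln(0.432781) = 0.418762.
1 − 2Q = 0.71639, giving −¼ ln(0.71639) = 0.083383.
d = 0.418762 + 0.083383 = 0.502145.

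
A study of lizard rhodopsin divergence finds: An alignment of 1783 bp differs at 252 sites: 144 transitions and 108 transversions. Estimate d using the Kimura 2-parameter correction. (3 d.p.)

0.158

P = 144/1783 ≈ 0.080763 and Q = 108/1783 ≈ 0.060572.
Under the Kimura two-parameter model, d = −½ ln(1 − 2P − Q) − ¼ ln(1 − 2Q).
1 − 2P − Q = 0.777902, giving −½ ln(0.777902) = 0.125577.
1 − 2Q = 0.878856, giving −¼ ln(0.878856) = 0.032284.
d = 0.125577 + 0.032284 = 0.157861.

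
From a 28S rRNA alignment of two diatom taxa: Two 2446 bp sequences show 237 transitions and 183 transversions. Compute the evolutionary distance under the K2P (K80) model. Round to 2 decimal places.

P = 237/2446 ≈ 0.096893 and Q = 183/2446 ≈ 0.074816.
Under the Kimura two-parameter model, d = −½ ln(1 − 2P − Q) − ¼ ln(1 − 2Q).
1 − 2P − Q = 0.731398, giving −½ ln(0.731398) = 0.156399.
1 − 2Q = 0.850368, giving −¼ ln(0.850368) = 0.040522.
d = 0.156399 + 0.040522 = 0.196921.

0.20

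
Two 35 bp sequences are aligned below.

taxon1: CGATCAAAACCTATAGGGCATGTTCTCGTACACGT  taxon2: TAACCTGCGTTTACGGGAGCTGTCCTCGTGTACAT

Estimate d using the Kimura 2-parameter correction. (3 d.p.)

Of 35 sites, 14 differences are transitions and 4 are transversions, so P = 14/35 = 0.4 and Q = 4/35 ≈ 0.114286.
Under the Kimura two-parameter model, d = −½ ln(1 − 2P − Q) − ¼ ln(1 − 2Q).
1 − 2P − Q = 0.085714, giving −½ ln(0.085714) = 1.228370.
1 − 2Q = 0.771428, giving −¼ ln(0.771428) = 0.064878.
d = 1.228370 + 0.064878 = 1.293248.

1.293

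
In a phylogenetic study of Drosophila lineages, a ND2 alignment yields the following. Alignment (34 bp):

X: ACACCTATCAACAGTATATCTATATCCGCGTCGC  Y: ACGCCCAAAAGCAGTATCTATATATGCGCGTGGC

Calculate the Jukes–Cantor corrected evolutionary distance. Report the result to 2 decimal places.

The sequences differ at 9 of 34 sites (3, 6, 8, 9, 11, 18, 20, 26, 32), so p = 9/34 ≈ 0.264706.
d = −(3/4) ln(1 − 4p/3) = −0.75 ln(1 − 0.352941) = −0.75 ln(0.647059)
  = −0.75 × (-0.435318) = 0.326489 substitutions/site.

0.33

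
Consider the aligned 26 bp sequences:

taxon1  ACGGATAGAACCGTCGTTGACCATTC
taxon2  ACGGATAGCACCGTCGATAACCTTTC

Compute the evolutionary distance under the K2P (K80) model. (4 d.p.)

0.1724

Of 26 sites, 1 differences are transitions and 3 are transversions, so P = 1/26 ≈ 0.038462 and Q = 3/26 ≈ 0.115385.
Under the Kimura two-parameter model, d = −½ ln(1 − 2P − Q) − ¼ ln(1 − 2Q).
1 − 2P − Q = 0.807691, giving −½ ln(0.807691) = 0.106788.
1 − 2Q = 0.76923, giving −¼ ln(0.76923) = 0.065591.
d = 0.106788 + 0.065591 = 0.172379.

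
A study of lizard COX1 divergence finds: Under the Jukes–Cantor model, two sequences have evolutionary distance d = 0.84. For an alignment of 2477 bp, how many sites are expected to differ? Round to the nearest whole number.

Invert JC69: p = (3/4)(1 − e^(−4d/3)) = 0.75 × (1 − e^(-1.12)) = 0.75 × (1 − 0.326280) = 0.505290.
Expected differing sites = pL ≈ 0.505290 × 2477 = 1251.60333 ≈ 1252.

1252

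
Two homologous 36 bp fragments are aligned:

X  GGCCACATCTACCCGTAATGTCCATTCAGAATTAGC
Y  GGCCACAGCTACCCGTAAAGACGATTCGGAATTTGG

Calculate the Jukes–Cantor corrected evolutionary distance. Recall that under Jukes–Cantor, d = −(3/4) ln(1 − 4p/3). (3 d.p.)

0.225

The sequences differ at 7 of 36 sites (8, 19, 21, 23, 28, 34, 36), so p = 7/36 ≈ 0.194444.
d = −(3/4) ln(1 − 4p/3) = −0.75 ln(1 − 0.259259) = −0.75 ln(0.740741)
  = −0.75 × (-0.300104) = 0.225078 substitutions/site.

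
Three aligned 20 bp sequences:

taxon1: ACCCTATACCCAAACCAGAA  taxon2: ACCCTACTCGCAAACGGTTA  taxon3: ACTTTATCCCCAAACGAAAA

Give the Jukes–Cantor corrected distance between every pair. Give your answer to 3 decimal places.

d(taxon1,taxon2) = 0.471, d(taxon1,taxon3) = 0.304, d(taxon2,taxon3) = 0.572

taxon1–taxon2: 7/20 sites differ → p = 0.35, d = −0.75 ln(1 − 0.466667) = 0.471457 ≈ 0.471.
taxon1–taxon3: 5/20 sites differ → p = 0.25, d = −0.75 ln(1 − 0.333333) = 0.304098 ≈ 0.304.
taxon2–taxon3: 8/20 sites differ → p = 0.4, d = −0.75 ln(1 − 0.533333) = 0.571605 ≈ 0.572.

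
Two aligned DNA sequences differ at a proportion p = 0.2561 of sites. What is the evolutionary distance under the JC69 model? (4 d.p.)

0.3133

d = −(3/4) ln(1 − 4p/3) = −0.75 ln(1 − 0.341467) = −0.75 ln(0.658533)
  = −0.75 × (-0.417741) = 0.313306 substitutions/site.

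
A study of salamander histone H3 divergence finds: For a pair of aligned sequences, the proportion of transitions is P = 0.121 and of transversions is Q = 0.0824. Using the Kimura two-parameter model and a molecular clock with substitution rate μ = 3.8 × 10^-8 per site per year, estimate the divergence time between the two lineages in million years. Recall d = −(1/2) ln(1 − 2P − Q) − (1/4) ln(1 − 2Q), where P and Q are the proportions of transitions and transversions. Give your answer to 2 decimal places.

Under the Kimura two-parameter model, d = −½ ln(1 − 2P − Q) − ¼ ln(1 − 2Q).
1 − 2P − Q = 0.6756, giving −½ ln(0.6756) = 0.196077.
1 − 2Q = 0.8352, giving −¼ ln(0.8352) = 0.045021.
d = 0.196077 + 0.045021 = 0.241098.
Under a molecular clock d = 2μt, so t = d/(2μ) = 0.241098 / (2 × 3.8 × 10^-8) = 3.17 million years.

3.17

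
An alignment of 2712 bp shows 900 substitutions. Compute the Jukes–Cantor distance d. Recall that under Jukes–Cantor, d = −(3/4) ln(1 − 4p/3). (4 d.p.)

p = 900/2712 ≈ 0.331858.
d = −(3/4) ln(1 − 4p/3) = −0.75 ln(1 − 0.442477) = −0.75 ln(0.557523)
  = −0.75 × (-0.584252) = 0.438189 substitutions/site.

0.4382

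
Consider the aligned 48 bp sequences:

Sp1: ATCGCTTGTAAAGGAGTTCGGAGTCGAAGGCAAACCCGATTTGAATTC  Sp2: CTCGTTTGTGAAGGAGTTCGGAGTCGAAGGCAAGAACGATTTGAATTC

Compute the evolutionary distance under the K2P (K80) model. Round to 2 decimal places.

Of 48 sites, 3 differences are transitions and 3 are transversions, so P = 3/48 = 0.0625 and Q = 3/48 = 0.0625.
Under the Kimura two-parameter model, d = −½ ln(1 − 2P − Q) − ¼ ln(1 − 2Q).
1 − 2P − Q = 0.8125, giving −½ ln(0.8125) = 0.103820.
1 − 2Q = 0.875, giving −¼ ln(0.875) = 0.033383.
d = 0.103820 + 0.033383 = 0.137203.

0.14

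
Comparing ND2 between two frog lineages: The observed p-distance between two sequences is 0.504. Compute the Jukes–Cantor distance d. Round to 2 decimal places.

d = −(3/4) ln(1 − 4p/3) = −0.75 ln(1 − 0.672) = −0.75 ln(0.328)
  = −0.75 × (-1.114742) = 0.836057 substitutions/site.

0.84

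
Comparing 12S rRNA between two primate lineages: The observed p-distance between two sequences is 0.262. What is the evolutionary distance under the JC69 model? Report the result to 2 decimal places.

d = −(3/4) ln(1 − 4p/3) = −0.75 ln(1 − 0.349333) = −0.75 ln(0.650667)
  = −0.75 × (-0.429757) = 0.322318 substitutions/site.

0.32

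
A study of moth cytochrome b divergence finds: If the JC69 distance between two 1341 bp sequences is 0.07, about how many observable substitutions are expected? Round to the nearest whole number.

Invert JC69: p = (3/4)(1 − e^(−4d/3)) = 0.75 × (1 − e^(-0.093333)) = 0.75 × (1 − 0.910890) = 0.066833.
Expected differing sites = pL ≈ 0.066833 × 1341 = 89.623053 ≈ 90.

90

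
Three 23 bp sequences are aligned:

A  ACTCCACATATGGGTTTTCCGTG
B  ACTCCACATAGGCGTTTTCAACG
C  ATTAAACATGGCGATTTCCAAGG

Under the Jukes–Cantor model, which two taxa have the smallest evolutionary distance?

A and B

A–B: 5/23 differ, p = 0.217, d = 0.257.
A–C: 11/23 differ, p = 0.478, d = 0.761.
B–C: 9/23 differ, p = 0.391, d = 0.553.
The smallest distance is between A and B.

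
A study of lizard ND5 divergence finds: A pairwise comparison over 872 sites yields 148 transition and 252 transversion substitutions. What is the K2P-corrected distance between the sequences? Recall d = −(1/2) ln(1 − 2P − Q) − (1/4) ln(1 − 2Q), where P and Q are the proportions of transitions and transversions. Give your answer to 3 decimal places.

0.711

P = 148/872 ≈ 0.169725 and Q = 252/872 ≈ 0.288991.
Under the Kimura two-parameter model, d = −½ ln(1 − 2P − Q) − ¼ ln(1 − 2Q).
1 − 2P − Q = 0.371559, giving −½ ln(0.371559) = 0.495024.
1 − 2Q = 0.422018, giving −¼ ln(0.422018) = 0.215677.
d = 0.495024 + 0.215677 = 0.710701.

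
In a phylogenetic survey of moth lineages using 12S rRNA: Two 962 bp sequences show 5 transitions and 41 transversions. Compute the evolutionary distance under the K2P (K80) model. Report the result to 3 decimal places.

0.050

P = 5/962 ≈ 0.005198 and Q = 41/962 ≈ 0.04262.
Under the Kimura two-parameter model, d = −½ ln(1 − 2P − Q) − ¼ ln(1 − 2Q).
1 − 2P − Q = 0.946984, giving −½ ln(0.946984) = 0.027237.
1 − 2Q = 0.91476, giving −¼ ln(0.91476) = 0.022273.
d = 0.027237 + 0.022273 = 0.049510.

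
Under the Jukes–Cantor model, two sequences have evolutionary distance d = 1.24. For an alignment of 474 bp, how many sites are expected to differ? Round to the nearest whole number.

Invert JC69: p = (3/4)(1 − e^(−4d/3)) = 0.75 × (1 − e^(-1.653333)) = 0.75 × (1 − 0.191411) = 0.606442.
Expected differing sites = pL ≈ 0.606442 × 474 = 287.453508 ≈ 287.

287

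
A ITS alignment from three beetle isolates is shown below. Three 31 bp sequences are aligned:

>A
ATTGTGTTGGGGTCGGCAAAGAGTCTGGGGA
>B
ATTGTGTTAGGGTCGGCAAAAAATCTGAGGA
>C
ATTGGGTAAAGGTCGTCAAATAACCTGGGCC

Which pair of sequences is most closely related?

A–B: 4/31 differ, p = 0.129, d = 0.142.
A–C: 10/31 differ, p = 0.323, d = 0.422.
B–C: 9/31 differ, p = 0.290, d = 0.367.
The smallest distance is between A and B.

A and B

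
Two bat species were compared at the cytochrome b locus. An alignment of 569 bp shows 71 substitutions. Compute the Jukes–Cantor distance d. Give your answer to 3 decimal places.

0.136

p = 71/569 ≈ 0.12478.
d = −(3/4) ln(1 − 4p/3) = −0.75 ln(1 − 0.166373) = −0.75 ln(0.833627)
  = −0.75 × (-0.181969) = 0.136477 substitutions/site.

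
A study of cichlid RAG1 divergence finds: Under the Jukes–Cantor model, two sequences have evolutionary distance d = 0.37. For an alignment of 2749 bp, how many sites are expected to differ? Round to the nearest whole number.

Invert JC69: p = (3/4)(1 − e^(−4d/3)) = 0.75 × (1 − e^(-0.493333)) = 0.75 × (1 − 0.610588) = 0.292059.
Expected differing sites = pL ≈ 0.292059 × 2749 = 802.870191 ≈ 803.

803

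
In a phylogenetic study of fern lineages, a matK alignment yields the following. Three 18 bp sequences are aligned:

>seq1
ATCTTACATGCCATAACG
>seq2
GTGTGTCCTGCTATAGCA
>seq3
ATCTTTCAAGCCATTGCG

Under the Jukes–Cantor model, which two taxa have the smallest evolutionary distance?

seq1–seq2: 8/18 differ, p = 0.444, d = 0.673.
seq1–seq3: 4/18 differ, p = 0.222, d = 0.264.
seq2–seq3: 8/18 differ, p = 0.444, d = 0.673.
The smallest distance is between seq1 and seq3.

seq1 and seq3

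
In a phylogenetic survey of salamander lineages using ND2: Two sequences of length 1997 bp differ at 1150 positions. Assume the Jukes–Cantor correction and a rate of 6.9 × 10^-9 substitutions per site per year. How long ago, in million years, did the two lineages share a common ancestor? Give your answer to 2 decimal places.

79.36

p = 1150/1997 ≈ 0.575864.
d = −(3/4) ln(1 − 4p/3) = −0.75 ln(1 − 0.767819) = −0.75 ln(0.232181)
  = −0.75 × (-1.460238) = 1.095179 substitutions/site.
Under a molecular clock d = 2μt, so t = d/(2μ) = 1.095179 / (2 × 6.9 × 10^-9) = 79.36 million years.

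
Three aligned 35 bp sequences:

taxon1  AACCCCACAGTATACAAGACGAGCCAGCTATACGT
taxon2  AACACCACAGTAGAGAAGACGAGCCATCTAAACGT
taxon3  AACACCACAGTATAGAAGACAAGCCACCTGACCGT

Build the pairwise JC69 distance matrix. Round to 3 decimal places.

taxon1–taxon2: 5/35 sites differ → p ≈ 0.142857, d = −0.75 ln(1 − 0.190476) = 0.158482 ≈ 0.158.
taxon1–taxon3: 7/35 sites differ → p = 0.2, d = −0.75 ln(1 − 0.266667) = 0.232617 ≈ 0.233.
taxon2–taxon3: 5/35 sites differ → p ≈ 0.142857, d = −0.75 ln(1 − 0.190476) = 0.158482 ≈ 0.158.

d(taxon1,taxon2) = 0.158, d(taxon1,taxon3) = 0.233, d(taxon2,taxon3) = 0.158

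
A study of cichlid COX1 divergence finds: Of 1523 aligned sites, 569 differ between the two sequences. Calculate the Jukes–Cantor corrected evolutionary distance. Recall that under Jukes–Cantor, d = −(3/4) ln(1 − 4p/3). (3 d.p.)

0.517

p = 569/1523 ≈ 0.373605.
d = −(3/4) ln(1 − 4p/3) = −0.75 ln(1 − 0.49814) = −0.75 ln(0.50186)
  = −0.75 × (-0.689434) = 0.517076 substitutions/site.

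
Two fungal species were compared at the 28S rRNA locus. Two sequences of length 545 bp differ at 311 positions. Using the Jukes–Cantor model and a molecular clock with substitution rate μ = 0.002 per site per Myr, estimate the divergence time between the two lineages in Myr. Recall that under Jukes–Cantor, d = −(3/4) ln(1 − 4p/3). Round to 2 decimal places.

p = 311/545 ≈ 0.570642.
d = −(3/4) ln(1 − 4p/3) = −0.75 ln(1 − 0.760856) = −0.75 ln(0.239144)
  = −0.75 × (-1.430689) = 1.073017 substitutions/site.
Under a molecular clock d = 2μt, so t = d/(2μ) = 1.073017 / (2 × 0.002) = 268.25 Myr.

268.25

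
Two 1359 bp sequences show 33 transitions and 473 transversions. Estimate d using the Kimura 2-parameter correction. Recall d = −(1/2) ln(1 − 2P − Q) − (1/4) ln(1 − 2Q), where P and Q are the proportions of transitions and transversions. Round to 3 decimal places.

0.550

P = 33/1359 ≈ 0.024283 and Q = 473/1359 ≈ 0.34805.
Under the Kimura two-parameter model, d = −½ ln(1 − 2P − Q) − ¼ ln(1 − 2Q).
1 − 2P − Q = 0.603384, giving −½ ln(0.603384) = 0.252601.
1 − 2Q = 0.3039, giving −¼ ln(0.3039) = 0.297764.
d = 0.252601 + 0.297764 = 0.550365.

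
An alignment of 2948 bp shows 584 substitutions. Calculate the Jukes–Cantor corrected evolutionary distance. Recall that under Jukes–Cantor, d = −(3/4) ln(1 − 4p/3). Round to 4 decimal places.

p = 584/2948 ≈ 0.1981.
d = −(3/4) ln(1 − 4p/3) = −0.75 ln(1 − 0.264133) = −0.75 ln(0.735867)
  = −0.75 × (-0.306706) = 0.230030 substitutions/site.

0.2300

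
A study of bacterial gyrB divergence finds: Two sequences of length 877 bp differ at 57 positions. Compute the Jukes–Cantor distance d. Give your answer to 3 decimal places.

0.068

p = 57/877 ≈ 0.064994.
d = −(3/4) ln(1 − 4p/3) = −0.75 ln(1 − 0.086659) = −0.75 ln(0.913341)
  = −0.75 × (-0.090646) = 0.067985 substitutions/site.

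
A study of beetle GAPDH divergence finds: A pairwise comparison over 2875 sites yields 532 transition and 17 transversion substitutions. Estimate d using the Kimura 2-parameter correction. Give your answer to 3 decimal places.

P = 532/2875 ≈ 0.185043 and Q = 17/2875 ≈ 0.005913.
Under the Kimura two-parameter model, d = −½ ln(1 − 2P − Q) − ¼ ln(1 − 2Q).
1 − 2P − Q = 0.624001, giving −½ ln(0.624001) = 0.235802.
1 − 2Q = 0.988174, giving −¼ ln(0.988174) = 0.002974.
d = 0.235802 + 0.002974 = 0.238776.

0.239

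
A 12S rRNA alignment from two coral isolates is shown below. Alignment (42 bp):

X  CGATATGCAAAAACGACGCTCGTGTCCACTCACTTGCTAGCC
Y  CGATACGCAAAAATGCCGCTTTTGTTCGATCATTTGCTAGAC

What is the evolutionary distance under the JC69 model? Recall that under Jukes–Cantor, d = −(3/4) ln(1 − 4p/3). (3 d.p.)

0.286

The sequences differ at 10 of 42 sites (6, 14, 16, 21, 22, 26, 28, 29, 33, 41), so p = 10/42 ≈ 0.238095.
d = −(3/4) ln(1 − 4p/3) = −0.75 ln(1 − 0.31746) = −0.75 ln(0.68254)
  = −0.75 × (-0.381934) = 0.286451 substitutions/site.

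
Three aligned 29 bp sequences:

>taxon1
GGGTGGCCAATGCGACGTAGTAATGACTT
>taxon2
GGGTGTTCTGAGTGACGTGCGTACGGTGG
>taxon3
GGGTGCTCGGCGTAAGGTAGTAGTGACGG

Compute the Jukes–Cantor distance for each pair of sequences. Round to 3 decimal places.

taxon1–taxon2: 15/29 sites differ → p ≈ 0.517241, d = −0.75 ln(1 − 0.689655) = 0.877553 ≈ 0.878.
taxon1–taxon3: 11/29 sites differ → p ≈ 0.37931, d = −0.75 ln(1 − 0.505747) = 0.528531 ≈ 0.529.
taxon2–taxon3: 13/29 sites differ → p ≈ 0.448276, d = −0.75 ln(1 − 0.597701) = 0.682920 ≈ 0.683.

d(taxon1,taxon2) = 0.878, d(taxon1,taxon3) = 0.529, d(taxon2,taxon3) = 0.683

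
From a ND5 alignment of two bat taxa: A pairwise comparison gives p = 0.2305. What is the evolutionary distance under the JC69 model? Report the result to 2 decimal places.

d = −(3/4) ln(1 − 4p/3) = −0.75 ln(1 − 0.307333) = −0.75 ln(0.692667)
  = −0.75 × (-0.367206) = 0.275405 substitutions/site.

0.28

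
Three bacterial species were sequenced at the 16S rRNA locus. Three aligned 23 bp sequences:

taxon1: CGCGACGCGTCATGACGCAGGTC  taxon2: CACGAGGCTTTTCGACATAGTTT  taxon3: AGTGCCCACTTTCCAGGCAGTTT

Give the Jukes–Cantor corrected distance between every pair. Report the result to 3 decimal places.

d(taxon1,taxon2) = 0.650, d(taxon1,taxon3) = 1.051, d(taxon2,taxon3) = 0.892

taxon1–taxon2: 10/23 sites differ → p ≈ 0.434783, d = −0.75 ln(1 − 0.579711) = 0.650110 ≈ 0.650.
taxon1–taxon3: 13/23 sites differ → p ≈ 0.565217, d = −0.75 ln(1 − 0.753623) = 1.050669 ≈ 1.051.
taxon2–taxon3: 12/23 sites differ → p ≈ 0.521739, d = −0.75 ln(1 − 0.695652) = 0.892188 ≈ 0.892.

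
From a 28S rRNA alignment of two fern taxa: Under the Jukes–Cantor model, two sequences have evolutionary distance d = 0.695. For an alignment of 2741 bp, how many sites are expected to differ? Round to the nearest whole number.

1242

Invert JC69: p = (3/4)(1 − e^(−4d/3)) = 0.75 × (1 − e^(-0.926667)) = 0.75 × (1 − 0.395871) = 0.453097.
Expected differing sites = pL ≈ 0.453097 × 2741 = 1241.938877 ≈ 1242.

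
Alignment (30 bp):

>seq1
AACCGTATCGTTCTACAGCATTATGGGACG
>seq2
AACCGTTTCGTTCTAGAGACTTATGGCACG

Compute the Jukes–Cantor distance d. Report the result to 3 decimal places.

0.188

The sequences differ at 5 of 30 sites (7, 16, 19, 20, 27), so p = 5/30 ≈ 0.166667.
d = −(3/4) ln(1 − 4p/3) = −0.75 ln(1 − 0.222223) = −0.75 ln(0.777777)
  = −0.75 × (-0.251315) = 0.188486 substitutions/site.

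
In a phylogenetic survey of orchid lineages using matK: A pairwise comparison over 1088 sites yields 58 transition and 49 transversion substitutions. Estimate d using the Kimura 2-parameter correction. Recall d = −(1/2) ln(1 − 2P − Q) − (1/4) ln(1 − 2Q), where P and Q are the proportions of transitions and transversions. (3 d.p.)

0.106

P = 58/1088 ≈ 0.053309 and Q = 49/1088 ≈ 0.045037.
Under the Kimura two-parameter model, d = −½ ln(1 − 2P − Q) − ¼ ln(1 − 2Q).
1 − 2P − Q = 0.848345, giving −½ ln(0.848345) = 0.082234.
1 − 2Q = 0.909926, giving −¼ ln(0.909926) = 0.023598.
d = 0.082234 + 0.023598 = 0.105832.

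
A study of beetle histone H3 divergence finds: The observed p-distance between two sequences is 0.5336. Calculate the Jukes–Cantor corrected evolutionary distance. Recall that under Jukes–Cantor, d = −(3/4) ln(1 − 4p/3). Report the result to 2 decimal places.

0.93

d = −(3/4) ln(1 − 4p/3) = −0.75 ln(1 − 0.711467) = −0.75 ln(0.288533)
  = −0.75 × (-1.242946) = 0.932210 substitutions/site.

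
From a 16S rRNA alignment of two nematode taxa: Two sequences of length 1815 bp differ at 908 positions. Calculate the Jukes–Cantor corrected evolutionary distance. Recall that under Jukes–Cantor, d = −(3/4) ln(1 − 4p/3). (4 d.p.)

p = 908/1815 ≈ 0.500275.
d = −(3/4) ln(1 − 4p/3) = −0.75 ln(1 − 0.667033) = −0.75 ln(0.332967)
  = −0.75 × (-1.099712) = 0.824784 substitutions/site.

0.8248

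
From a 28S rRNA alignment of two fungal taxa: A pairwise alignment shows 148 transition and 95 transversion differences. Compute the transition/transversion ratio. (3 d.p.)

R = 148/95 = 1.557894… ≈ 1.558 (to 3 d.p.).

1.558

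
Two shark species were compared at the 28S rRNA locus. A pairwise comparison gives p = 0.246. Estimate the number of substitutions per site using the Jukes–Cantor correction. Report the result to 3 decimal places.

0.298

d = −(3/4) ln(1 − 4p/3) = −0.75 ln(1 − 0.328) = −0.75 ln(0.672)
  = −0.75 × (-0.397497) = 0.298123 substitutions/site.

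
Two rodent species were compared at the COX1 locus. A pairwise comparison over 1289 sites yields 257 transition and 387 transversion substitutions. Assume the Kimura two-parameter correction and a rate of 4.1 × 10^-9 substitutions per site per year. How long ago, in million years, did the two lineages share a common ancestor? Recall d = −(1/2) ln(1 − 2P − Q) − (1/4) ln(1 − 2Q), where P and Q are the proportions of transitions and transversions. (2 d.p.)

101.18

P = 257/1289 ≈ 0.199379 and Q = 387/1289 ≈ 0.300233.
Under the Kimura two-parameter model, d = −½ ln(1 − 2P − Q) − ¼ ln(1 − 2Q).
1 − 2P − Q = 0.301009, giving −½ ln(0.301009) = 0.600308.
1 − 2Q = 0.399534, giving −¼ ln(0.399534) = 0.229364.
d = 0.600308 + 0.229364 = 0.829672.
Under a molecular clock d = 2μt, so t = d/(2μ) = 0.829672 / (2 × 4.1 × 10^-9) = 101.18 million years.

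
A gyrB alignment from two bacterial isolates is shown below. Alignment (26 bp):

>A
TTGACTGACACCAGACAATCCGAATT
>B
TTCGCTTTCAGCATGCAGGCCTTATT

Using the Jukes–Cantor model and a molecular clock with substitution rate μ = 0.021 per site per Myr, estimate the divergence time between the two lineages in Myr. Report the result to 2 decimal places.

The sequences differ at 11 of 26 sites, so p = 11/26 ≈ 0.423077.
d = −(3/4) ln(1 − 4p/3) = −0.75 ln(1 − 0.564103) = −0.75 ln(0.435897)
  = −0.75 × (-0.830349) = 0.622762 substitutions/site.
Under a molecular clock d = 2μt, so t = d/(2μ) = 0.622762 / (2 × 0.021) = 14.83 Myr.

14.83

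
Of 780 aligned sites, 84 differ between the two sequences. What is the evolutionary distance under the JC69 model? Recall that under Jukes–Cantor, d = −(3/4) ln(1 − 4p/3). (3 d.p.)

0.116

p = 84/780 ≈ 0.107692.
d = −(3/4) ln(1 − 4p/3) = −0.75 ln(1 − 0.143589) = −0.75 ln(0.856411)
  = −0.75 × (-0.155005) = 0.116254 substitutions/site.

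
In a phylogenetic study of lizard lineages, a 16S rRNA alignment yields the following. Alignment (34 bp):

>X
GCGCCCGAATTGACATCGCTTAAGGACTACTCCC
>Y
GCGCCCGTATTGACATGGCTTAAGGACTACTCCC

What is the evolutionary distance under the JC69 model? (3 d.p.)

0.061

The sequences differ at 2 of 34 sites (8, 17), so p = 2/34 ≈ 0.058824.
d = −(3/4) ln(1 − 4p/3) = −0.75 ln(1 − 0.078432) = −0.75 ln(0.921568)
  = −0.75 × (-0.081679) = 0.061259 substitutions/site.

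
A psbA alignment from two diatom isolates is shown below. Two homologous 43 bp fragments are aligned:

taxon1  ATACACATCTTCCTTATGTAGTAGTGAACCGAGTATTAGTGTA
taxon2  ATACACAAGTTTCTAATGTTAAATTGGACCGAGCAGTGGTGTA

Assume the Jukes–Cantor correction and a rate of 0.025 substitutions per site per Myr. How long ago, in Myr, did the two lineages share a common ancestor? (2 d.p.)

6.98

The sequences differ at 12 of 43 sites, so p = 12/43 ≈ 0.27907.
d = −(3/4) ln(1 − 4p/3) = −0.75 ln(1 − 0.372093) = −0.75 ln(0.627907)
  = −0.75 × (-0.465363) = 0.349022 substitutions/site.
Under a molecular clock d = 2μt, so t = d/(2μ) = 0.349022 / (2 × 0.025) = 6.98 Myr.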